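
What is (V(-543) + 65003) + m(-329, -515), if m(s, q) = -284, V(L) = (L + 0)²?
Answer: 359568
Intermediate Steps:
V(L) = L²
(V(-543) + 65003) + m(-329, -515) = ((-543)² + 65003) - 284 = (294849 + 65003) - 284 = 359852 - 284 = 359568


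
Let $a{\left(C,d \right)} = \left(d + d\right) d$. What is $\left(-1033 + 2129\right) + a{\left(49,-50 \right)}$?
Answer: $6096$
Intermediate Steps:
$a{\left(C,d \right)} = 2 d^{2}$ ($a{\left(C,d \right)} = 2 d d = 2 d^{2}$)
$\left(-1033 + 2129\right) + a{\left(49,-50 \right)} = \left(-1033 + 2129\right) + 2 \left(-50\right)^{2} = 1096 + 2 \cdot 2500 = 1096 + 5000 = 6096$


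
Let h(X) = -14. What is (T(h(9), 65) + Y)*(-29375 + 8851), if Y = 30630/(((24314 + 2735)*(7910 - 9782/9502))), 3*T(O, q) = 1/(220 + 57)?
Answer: -7780716364959188/281537319120387 ≈ -27.637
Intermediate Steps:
T(O, q) = 1/831 (T(O, q) = 1/(3*(220 + 57)) = (⅓)/277 = (⅓)*(1/277) = 1/831)
Y = 48507710/338793404477 (Y = 30630/((27049*(7910 - 9782*1/9502))) = 30630/((27049*(7910 - 4891/4751))) = 30630/((27049*(37575519/4751))) = 30630/(1016380213431/4751) = 30630*(4751/1016380213431) = 48507710/338793404477 ≈ 0.00014318)
(T(h(9), 65) + Y)*(-29375 + 8851) = (1/831 + 48507710/338793404477)*(-29375 + 8851) = (379103311487/281537319120387)*(-20524) = -7780716364959188/281537319120387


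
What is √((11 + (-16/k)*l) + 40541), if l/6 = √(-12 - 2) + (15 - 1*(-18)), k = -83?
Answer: 2*√(69906418 + 1992*I*√14)/83 ≈ 201.47 + 0.01074*I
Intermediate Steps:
l = 198 + 6*I*√14 (l = 6*(√(-12 - 2) + (15 - 1*(-18))) = 6*(√(-14) + (15 + 18)) = 6*(I*√14 + 33) = 6*(33 + I*√14) = 198 + 6*I*√14 ≈ 198.0 + 22.45*I)
√((11 + (-16/k)*l) + 40541) = √((11 + (-16/(-83))*(198 + 6*I*√14)) + 40541) = √((11 + (-16*(-1/83))*(198 + 6*I*√14)) + 40541) = √((11 + 16*(198 + 6*I*√14)/83) + 40541) = √((11 + (3168/83 + 96*I*√14/83)) + 40541) = √((4081/83 + 96*I*√14/83) + 40541) = √(3368984/83 + 96*I*√14/83)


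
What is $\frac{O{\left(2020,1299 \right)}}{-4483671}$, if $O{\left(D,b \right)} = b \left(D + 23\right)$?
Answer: $- \frac{884619}{1494557} \approx -0.59189$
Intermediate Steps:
$O{\left(D,b \right)} = b \left(23 + D\right)$
$\frac{O{\left(2020,1299 \right)}}{-4483671} = \frac{1299 \left(23 + 2020\right)}{-4483671} = 1299 \cdot 2043 \left(- \frac{1}{4483671}\right) = 2653857 \left(- \frac{1}{4483671}\right) = - \frac{884619}{1494557}$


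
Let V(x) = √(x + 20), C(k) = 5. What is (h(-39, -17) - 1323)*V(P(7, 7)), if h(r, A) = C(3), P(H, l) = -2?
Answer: -3954*√2 ≈ -5591.8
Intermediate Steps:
h(r, A) = 5
V(x) = √(20 + x)
(h(-39, -17) - 1323)*V(P(7, 7)) = (5 - 1323)*√(20 - 2) = -3954*√2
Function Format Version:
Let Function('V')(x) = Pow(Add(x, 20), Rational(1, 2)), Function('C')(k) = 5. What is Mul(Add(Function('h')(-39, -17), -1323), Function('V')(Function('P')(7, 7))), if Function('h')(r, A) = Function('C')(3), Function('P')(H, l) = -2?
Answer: Mul(-3954, Pow(2, Rational(1, 2))) ≈ -5591.8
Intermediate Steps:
Function('h')(r, A) = 5
Function('V')(x) = Pow(Add(20, x), Rational(1, 2))
Mul(Add(Function('h')(-39, -17), -1323), Function('V')(Function('P')(7, 7))) = Mul(Add(5, -1323), Pow(Add(20, -2), Rational(1, 2))) = Mul(-1318, Pow(18, Rational(1, 2))) = Mul(-1318, Mul(3, Pow(2, Rational(1, 2)))) = Mul(-3954, Pow(2, Rational(1, 2)))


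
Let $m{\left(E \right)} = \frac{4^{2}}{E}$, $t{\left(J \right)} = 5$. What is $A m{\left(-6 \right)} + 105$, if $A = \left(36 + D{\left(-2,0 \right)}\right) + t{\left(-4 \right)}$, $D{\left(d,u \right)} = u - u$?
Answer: $- \frac{13}{3} \approx -4.3333$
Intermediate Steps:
$D{\left(d,u \right)} = 0$
$m{\left(E \right)} = \frac{16}{E}$
$A = 41$ ($A = \left(36 + 0\right) + 5 = 36 + 5 = 41$)
$A m{\left(-6 \right)} + 105 = 41 \frac{16}{-6} + 105 = 41 \cdot 16 \left(- \frac{1}{6}\right) + 105 = 41 \left(- \frac{8}{3}\right) + 105 = - \frac{328}{3} + 105 = - \frac{13}{3}$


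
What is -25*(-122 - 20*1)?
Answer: 3550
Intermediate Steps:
-25*(-122 - 20*1) = -25*(-122 - 20) = -25*(-142) = 3550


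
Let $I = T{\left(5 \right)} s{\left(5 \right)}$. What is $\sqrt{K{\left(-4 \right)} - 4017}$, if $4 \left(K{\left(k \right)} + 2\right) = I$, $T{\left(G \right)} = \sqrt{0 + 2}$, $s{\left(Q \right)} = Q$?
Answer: $\frac{\sqrt{-16076 + 5 \sqrt{2}}}{2} \approx 63.382 i$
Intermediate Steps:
$T{\left(G \right)} = \sqrt{2}$
$I = 5 \sqrt{2}$ ($I = \sqrt{2} \cdot 5 = 5 \sqrt{2} \approx 7.0711$)
$K{\left(k \right)} = -2 + \frac{5 \sqrt{2}}{4}$
$\sqrt{K{\left(-4 \right)} - 4017} = \sqrt{\left(-2 + \frac{5 \sqrt{2}}{4}\right) - 4017} = \sqrt{-4019 + \frac{5 \sqrt{2}}{4}}$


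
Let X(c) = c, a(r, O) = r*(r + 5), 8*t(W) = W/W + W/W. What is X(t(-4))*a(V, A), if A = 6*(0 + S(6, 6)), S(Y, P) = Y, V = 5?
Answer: 25/2 ≈ 12.500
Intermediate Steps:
t(W) = ¼ (t(W) = (W/W + W/W)/8 = (1 + 1)/8 = (⅛)*2 = ¼)
A = 36 (A = 6*(0 + 6) = 6*6 = 36)
a(r, O) = r*(5 + r)
X(t(-4))*a(V, A) = (5*(5 + 5))/4 = (5*10)/4 = (¼)*50 = 25/2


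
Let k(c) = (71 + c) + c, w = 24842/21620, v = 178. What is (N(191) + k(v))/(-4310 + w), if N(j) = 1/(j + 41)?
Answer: -535446325/5403126764 ≈ -0.099099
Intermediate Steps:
N(j) = 1/(41 + j)
w = 12421/10810 (w = 24842*(1/21620) = 12421/10810 ≈ 1.1490)
k(c) = 71 + 2*c
(N(191) + k(v))/(-4310 + w) = (1/(41 + 191) + (71 + 2*178))/(-4310 + 12421/10810) = (1/232 + (71 + 356))/(-46578679/10810) = (1/232 + 427)*(-10810/46578679) = (99065/232)*(-10810/46578679) = -535446325/5403126764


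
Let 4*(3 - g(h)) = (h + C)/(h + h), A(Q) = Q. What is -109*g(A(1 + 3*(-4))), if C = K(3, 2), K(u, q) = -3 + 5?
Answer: -27795/88 ≈ -315.85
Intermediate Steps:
K(u, q) = 2
C = 2
g(h) = 3 - (2 + h)/(8*h) (g(h) = 3 - (h + 2)/(4*(h + h)) = 3 - (2 + h)/(4*(2*h)) = 3 - (2 + h)*1/(2*h)/4 = 3 - (2 + h)/(8*h))
-109*g(A(1 + 3*(-4))) = -109*(-2 + 23*(1 + 3*(-4)))/(8*(1 + 3*(-4))) = -109*(-2 + 23*(1 - 12))/(8*(1 - 12)) = -109*(-2 + 23*(-11))/(8*(-11)) = -109*(-1)*(-2 - 253)/(8*11) = -109*(-1)*(-255)/(8*11) = -109*255/88 = -27795/88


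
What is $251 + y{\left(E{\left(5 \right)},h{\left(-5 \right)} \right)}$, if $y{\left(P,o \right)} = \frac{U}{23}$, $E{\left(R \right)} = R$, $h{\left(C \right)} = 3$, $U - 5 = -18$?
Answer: $\frac{5760}{23} \approx 250.43$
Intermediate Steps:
$U = -13$ ($U = 5 - 18 = -13$)
$y{\left(P,o \right)} = - \frac{13}{23}$
$251 + y{\left(E{\left(5 \right)},h{\left(-5 \right)} \right)} = 251 - \frac{13}{23} = \frac{5760}{23}$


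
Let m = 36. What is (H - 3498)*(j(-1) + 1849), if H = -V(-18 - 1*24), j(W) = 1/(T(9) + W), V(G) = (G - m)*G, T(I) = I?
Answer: -50103891/4 ≈ -1.2526e+7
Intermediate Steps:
V(G) = G*(-36 + G) (V(G) = (G - 1*36)*G = (G - 36)*G = (-36 + G)*G = G*(-36 + G))
j(W) = 1/(9 + W)
H = -3276 (H = -(-18 - 1*24)*(-36 + (-18 - 1*24)) = -(-18 - 24)*(-36 + (-18 - 24)) = -(-42)*(-36 - 42) = -(-42)*(-78) = -1*3276 = -3276)
(H - 3498)*(j(-1) + 1849) = (-3276 - 3498)*(1/(9 - 1) + 1849) = -6774*(1/8 + 1849) = -6774*14793/8 = -50103891/4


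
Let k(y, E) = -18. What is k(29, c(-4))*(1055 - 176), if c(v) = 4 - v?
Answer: -15822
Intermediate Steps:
k(29, c(-4))*(1055 - 176) = -18*(1055 - 176) = -18*879 = -15822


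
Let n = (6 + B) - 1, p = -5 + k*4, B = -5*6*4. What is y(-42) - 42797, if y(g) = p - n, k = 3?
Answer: -42675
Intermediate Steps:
B = -120 (B = -30*4 = -1*120 = -120)
p = 7 (p = -5 + 3*4 = -5 + 12 = 7)
n = -115 (n = (6 - 120) - 1 = -114 - 1 = -115)
y(g) = 122 (y(g) = 7 - 1*(-115) = 7 + 115 = 122)
y(-42) - 42797 = 122 - 42797 = -42675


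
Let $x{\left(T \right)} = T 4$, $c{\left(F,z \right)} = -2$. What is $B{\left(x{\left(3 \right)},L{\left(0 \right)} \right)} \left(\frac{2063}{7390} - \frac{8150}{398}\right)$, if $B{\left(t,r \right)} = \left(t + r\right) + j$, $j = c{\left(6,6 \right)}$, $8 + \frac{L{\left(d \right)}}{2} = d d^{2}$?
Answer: $\frac{89111139}{735305} \approx 121.19$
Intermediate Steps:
$L{\left(d \right)} = -16 + 2 d^{3}$ ($L{\left(d \right)} = -16 + 2 d d^{2} = -16 + 2 d^{3}$)
$x{\left(T \right)} = 4 T$
$j = -2$
$B{\left(t,r \right)} = -2 + r + t$ ($B{\left(t,r \right)} = \left(t + r\right) - 2 = \left(r + t\right) - 2 = -2 + r + t$)
$B{\left(x{\left(3 \right)},L{\left(0 \right)} \right)} \left(\frac{2063}{7390} - \frac{8150}{398}\right) = \left(-2 - \left(16 - 2 \cdot 0^{3}\right) + 4 \cdot 3\right) \left(\frac{2063}{7390} - \frac{8150}{398}\right) = \left(-2 + \left(-16 + 2 \cdot 0\right) + 12\right) \left(2063 \cdot \frac{1}{7390} - \frac{4075}{199}\right) = \left(-2 + \left(-16 + 0\right) + 12\right) \left(\frac{2063}{7390} - \frac{4075}{199}\right) = \left(-2 - 16 + 12\right) \left(- \frac{29703713}{1470610}\right) = \left(-6\right) \left(- \frac{29703713}{1470610}\right) = \frac{89111139}{735305}$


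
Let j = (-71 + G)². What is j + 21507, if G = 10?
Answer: 25228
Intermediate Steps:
j = 3721 (j = (-71 + 10)² = (-61)² = 3721)
j + 21507 = 3721 + 21507 = 25228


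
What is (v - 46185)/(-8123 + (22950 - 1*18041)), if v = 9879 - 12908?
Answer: 24607/1607 ≈ 15.312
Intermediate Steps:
v = -3029
(v - 46185)/(-8123 + (22950 - 1*18041)) = (-3029 - 46185)/(-8123 + (22950 - 1*18041)) = -49214/(-8123 + (22950 - 18041)) = -49214/(-8123 + 4909) = -49214/(-3214) = -49214*(-1/3214) = 24607/1607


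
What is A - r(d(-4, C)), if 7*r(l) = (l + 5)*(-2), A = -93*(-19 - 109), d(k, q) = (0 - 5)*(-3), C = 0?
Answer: 83368/7 ≈ 11910.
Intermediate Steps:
d(k, q) = 15 (d(k, q) = -5*(-3) = 15)
A = 11904 (A = -93*(-128) = 11904)
r(l) = -10/7 - 2*l/7 (r(l) = ((l + 5)*(-2))/7 = ((5 + l)*(-2))/7 = (-10 - 2*l)/7 = -10/7 - 2*l/7)
A - r(d(-4, C)) = 11904 - (-10/7 - 2/7*15) = 11904 - (-10/7 - 30/7) = 11904 - 1*(-40/7) = 11904 + 40/7 = 83368/7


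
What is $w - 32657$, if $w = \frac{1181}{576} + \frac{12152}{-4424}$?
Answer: $- \frac{1486055821}{45504} \approx -32658.0$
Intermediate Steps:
$w = - \frac{31693}{45504}$ ($w = 1181 \cdot \frac{1}{576} + 12152 \left(- \frac{1}{4424}\right) = \frac{1181}{576} - \frac{217}{79} = - \frac{31693}{45504} \approx -0.69649$)
$w - 32657 = - \frac{31693}{45504} - 32657 = - \frac{1486055821}{45504}$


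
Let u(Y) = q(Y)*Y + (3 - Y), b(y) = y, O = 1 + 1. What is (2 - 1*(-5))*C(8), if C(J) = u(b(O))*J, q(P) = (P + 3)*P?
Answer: 1176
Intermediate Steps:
O = 2
q(P) = P*(3 + P) (q(P) = (3 + P)*P = P*(3 + P))
u(Y) = 3 - Y + Y²*(3 + Y) (u(Y) = (Y*(3 + Y))*Y + (3 - Y) = Y²*(3 + Y) + (3 - Y) = 3 - Y + Y²*(3 + Y))
C(J) = 21*J (C(J) = (3 - 1*2 + 2²*(3 + 2))*J = (3 - 2 + 4*5)*J = (3 - 2 + 20)*J = 21*J)
(2 - 1*(-5))*C(8) = (2 - 1*(-5))*(21*8) = (2 + 5)*168 = 7*168 = 1176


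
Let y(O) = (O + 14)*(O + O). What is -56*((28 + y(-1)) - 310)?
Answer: 17248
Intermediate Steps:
y(O) = 2*O*(14 + O) (y(O) = (14 + O)*(2*O) = 2*O*(14 + O))
-56*((28 + y(-1)) - 310) = -56*((28 + 2*(-1)*(14 - 1)) - 310) = -56*((28 + 2*(-1)*13) - 310) = -56*((28 - 26) - 310) = -56*(2 - 310) = -56*(-308) = 17248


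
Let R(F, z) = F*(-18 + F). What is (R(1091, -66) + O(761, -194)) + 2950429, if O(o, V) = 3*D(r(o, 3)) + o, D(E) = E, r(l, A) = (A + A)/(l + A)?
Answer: 1574540215/382 ≈ 4.1218e+6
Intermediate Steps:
r(l, A) = 2*A/(A + l) (r(l, A) = (2*A)/(A + l) = 2*A/(A + l))
O(o, V) = o + 18/(3 + o) (O(o, V) = 3*(2*3/(3 + o)) + o = 3*(6/(3 + o)) + o = 18/(3 + o) + o = o + 18/(3 + o))
(R(1091, -66) + O(761, -194)) + 2950429 = (1091*(-18 + 1091) + (18 + 761*(3 + 761))/(3 + 761)) + 2950429 = (1091*1073 + (18 + 761*764)/764) + 2950429 = (1170643 + (18 + 581404)/764) + 2950429 = (1170643 + (1/764)*581422) + 2950429 = (1170643 + 290711/382) + 2950429 = 447476337/382 + 2950429 = 1574540215/382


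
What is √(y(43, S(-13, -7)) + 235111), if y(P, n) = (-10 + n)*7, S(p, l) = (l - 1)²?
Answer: √235489 ≈ 485.27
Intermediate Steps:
S(p, l) = (-1 + l)²
y(P, n) = -70 + 7*n
√(y(43, S(-13, -7)) + 235111) = √((-70 + 7*(-1 - 7)²) + 235111) = √((-70 + 7*(-8)²) + 235111) = √((-70 + 7*64) + 235111) = √((-70 + 448) + 235111) = √(378 + 235111) = √235489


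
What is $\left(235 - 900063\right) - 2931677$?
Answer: $-3831505$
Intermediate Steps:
$\left(235 - 900063\right) - 2931677 = -899828 - 2931677 = -3831505$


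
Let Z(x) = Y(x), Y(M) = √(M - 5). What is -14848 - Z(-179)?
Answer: -14848 - 2*I*√46 ≈ -14848.0 - 13.565*I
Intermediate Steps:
Y(M) = √(-5 + M)
Z(x) = √(-5 + x)
-14848 - Z(-179) = -14848 - √(-5 - 179) = -14848 - √(-184) = -14848 - 2*I*√46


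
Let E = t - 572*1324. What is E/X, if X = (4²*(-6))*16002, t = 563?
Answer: 84085/170688 ≈ 0.49262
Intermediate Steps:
E = -756765 (E = 563 - 572*1324 = 563 - 757328 = -756765)
X = -1536192 (X = (16*(-6))*16002 = -96*16002 = -1536192)
E/X = -756765/(-1536192) = -756765*(-1/1536192) = 84085/170688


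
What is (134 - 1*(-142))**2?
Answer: 76176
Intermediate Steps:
(134 - 1*(-142))**2 = (134 + 142)**2 = 276**2 = 76176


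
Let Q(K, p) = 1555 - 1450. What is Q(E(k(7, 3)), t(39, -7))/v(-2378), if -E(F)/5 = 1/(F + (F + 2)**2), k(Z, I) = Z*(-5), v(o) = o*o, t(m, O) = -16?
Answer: 105/5654884 ≈ 1.8568e-5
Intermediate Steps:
v(o) = o**2
k(Z, I) = -5*Z
E(F) = -5/(F + (2 + F)**2) (E(F) = -5/(F + (F + 2)**2) = -5/(F + (2 + F)**2))
Q(K, p) = 105
Q(E(k(7, 3)), t(39, -7))/v(-2378) = 105/((-2378)**2) = 105/5654884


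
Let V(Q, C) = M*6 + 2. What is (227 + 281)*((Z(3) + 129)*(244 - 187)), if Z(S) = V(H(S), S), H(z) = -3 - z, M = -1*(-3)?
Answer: 4314444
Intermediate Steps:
M = 3
V(Q, C) = 20 (V(Q, C) = 3*6 + 2 = 18 + 2 = 20)
Z(S) = 20
(227 + 281)*((Z(3) + 129)*(244 - 187)) = (227 + 281)*((20 + 129)*(244 - 187)) = 508*(149*57) = 508*8493 = 4314444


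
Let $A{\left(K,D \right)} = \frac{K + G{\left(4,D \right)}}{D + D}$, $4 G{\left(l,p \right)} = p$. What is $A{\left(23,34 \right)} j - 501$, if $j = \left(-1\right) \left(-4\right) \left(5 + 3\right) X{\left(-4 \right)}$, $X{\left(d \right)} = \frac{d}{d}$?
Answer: $- \frac{8265}{17} \approx -486.18$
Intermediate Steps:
$G{\left(l,p \right)} = \frac{p}{4}$
$A{\left(K,D \right)} = \frac{K + \frac{D}{4}}{2 D}$ ($A{\left(K,D \right)} = \frac{K + \frac{D}{4}}{D + D} = \frac{K + \frac{D}{4}}{2 D}$)
$X{\left(d \right)} = 1$
$j = 32$ ($j = \left(-1\right) \left(-4\right) \left(5 + 3\right) 1 = 4 \cdot 8 \cdot 1 = 32 \cdot 1 = 32$)
$A{\left(23,34 \right)} j - 501 = \frac{34 + 4 \cdot 23}{8 \cdot 34} \cdot 32 - 501 = \frac{1}{8} \cdot \frac{1}{34} \left(34 + 92\right) 32 - 501 = \frac{1}{8} \cdot \frac{1}{34} \cdot 126 \cdot 32 - 501 = \frac{63}{136} \cdot 32 - 501 = \frac{252}{17} - 501 = - \frac{8265}{17}$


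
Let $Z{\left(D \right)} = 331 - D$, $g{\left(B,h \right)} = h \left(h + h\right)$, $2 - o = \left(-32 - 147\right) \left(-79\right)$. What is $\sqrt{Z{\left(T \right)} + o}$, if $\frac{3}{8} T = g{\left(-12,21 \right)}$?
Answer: $4 i \sqrt{1010} \approx 127.12 i$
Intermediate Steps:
$o = -14139$ ($o = 2 - \left(-32 - 147\right) \left(-79\right) = 2 - \left(-179\right) \left(-79\right) = 2 - 14141 = -14139$)
$g{\left(B,h \right)} = 2 h^{2}$ ($g{\left(B,h \right)} = h 2 h = 2 h^{2}$)
$T = 2352$ ($T = \frac{8 \cdot 2 \cdot 21^{2}}{3} = \frac{8 \cdot 2 \cdot 441}{3} = \frac{8}{3} \cdot 882 = 2352$)
$\sqrt{Z{\left(T \right)} + o} = \sqrt{\left(331 - 2352\right) - 14139} = \sqrt{-2021 - 14139} = \sqrt{-16160} = 4 i \sqrt{1010}$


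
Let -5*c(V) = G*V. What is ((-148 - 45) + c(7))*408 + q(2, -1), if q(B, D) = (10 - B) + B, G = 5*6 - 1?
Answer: -476494/5 ≈ -95299.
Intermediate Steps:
G = 29 (G = 30 - 1 = 29)
q(B, D) = 10
c(V) = -29*V/5
((-148 - 45) + c(7))*408 + q(2, -1) = ((-148 - 45) - 29/5*7)*408 + 10 = (-193 - 203/5)*408 + 10 = -1168/5*408 + 10 = -476544/5 + 10 = -476494/5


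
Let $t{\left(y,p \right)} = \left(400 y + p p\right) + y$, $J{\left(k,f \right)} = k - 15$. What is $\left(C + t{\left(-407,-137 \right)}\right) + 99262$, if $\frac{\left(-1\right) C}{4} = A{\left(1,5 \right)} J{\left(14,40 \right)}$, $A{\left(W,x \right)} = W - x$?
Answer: $-45192$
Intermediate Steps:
$J{\left(k,f \right)} = -15 + k$ ($J{\left(k,f \right)} = k - 15 = -15 + k$)
$t{\left(y,p \right)} = p^{2} + 401 y$ ($t{\left(y,p \right)} = \left(400 y + p^{2}\right) + y = \left(p^{2} + 400 y\right) + y = p^{2} + 401 y$)
$C = -16$ ($C = - 4 \left(1 - 5\right) \left(-15 + 14\right) = - 4 \left(1 - 5\right) \left(-1\right) = - 4 \left(\left(-4\right) \left(-1\right)\right) = \left(-4\right) 4 = -16$)
$\left(C + t{\left(-407,-137 \right)}\right) + 99262 = \left(-16 + \left(\left(-137\right)^{2} + 401 \left(-407\right)\right)\right) + 99262 = \left(-16 + \left(18769 - 163207\right)\right) + 99262 = \left(-16 - 144438\right) + 99262 = -144454 + 99262 = -45192$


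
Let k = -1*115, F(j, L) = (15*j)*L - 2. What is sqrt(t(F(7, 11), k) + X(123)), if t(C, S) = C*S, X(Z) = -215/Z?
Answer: 10*I*sqrt(20060562)/123 ≈ 364.14*I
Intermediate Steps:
F(j, L) = -2 + 15*L*j (F(j, L) = 15*L*j - 2 = -2 + 15*L*j)
k = -115
sqrt(t(F(7, 11), k) + X(123)) = sqrt((-2 + 15*11*7)*(-115) - 215/123) = sqrt((-2 + 1155)*(-115) - 215*1/123) = sqrt(1153*(-115) - 215/123) = sqrt(-132595 - 215/123) = sqrt(-16309400/123) = 10*I*sqrt(20060562)/123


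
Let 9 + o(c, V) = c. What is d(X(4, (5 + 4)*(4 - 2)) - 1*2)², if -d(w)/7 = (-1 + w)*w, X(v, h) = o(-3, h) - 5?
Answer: 7075600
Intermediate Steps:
o(c, V) = -9 + c
X(v, h) = -17 (X(v, h) = (-9 - 3) - 5 = -12 - 5 = -17)
d(w) = -7*w*(-1 + w) (d(w) = -7*(-1 + w)*w = -7*w*(-1 + w))
d(X(4, (5 + 4)*(4 - 2)) - 1*2)² = (7*(-17 - 1*2)*(1 - (-17 - 1*2)))² = (7*(-17 - 2)*(1 - (-17 - 2)))² = (7*(-19)*(1 - 1*(-19)))² = (7*(-19)*(1 + 19))² = (7*(-19)*20)² = (-2660)² = 7075600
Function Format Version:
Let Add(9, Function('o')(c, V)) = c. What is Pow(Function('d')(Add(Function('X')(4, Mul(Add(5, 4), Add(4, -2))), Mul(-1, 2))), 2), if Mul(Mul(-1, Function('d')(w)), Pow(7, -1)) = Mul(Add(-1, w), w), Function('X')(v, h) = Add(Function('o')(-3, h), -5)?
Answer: 7075600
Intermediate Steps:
Function('o')(c, V) = Add(-9, c)
Function('X')(v, h) = -17 (Function('X')(v, h) = Add(Add(-9, -3), -5) = Add(-12, -5) = -17)
Function('d')(w) = Mul(-7, w, Add(-1, w)) (Function('d')(w) = Mul(-7, Mul(Add(-1, w), w)) = Mul(-7, Mul(w, Add(-1, w))) = Mul(-7, w, Add(-1, w)))
Pow(Function('d')(Add(Function('X')(4, Mul(Add(5, 4), Add(4, -2))), Mul(-1, 2))), 2) = Pow(Mul(7, Add(-17, Mul(-1, 2)), Add(1, Mul(-1, Add(-17, Mul(-1, 2))))), 2) = Pow(Mul(7, Add(-17, -2), Add(1, Mul(-1, Add(-17, -2)))), 2) = Pow(Mul(7, -19, Add(1, Mul(-1, -19))), 2) = Pow(Mul(7, -19, Add(1, 19)), 2) = Pow(Mul(7, -19, 20), 2) = Pow(-2660, 2) = 7075600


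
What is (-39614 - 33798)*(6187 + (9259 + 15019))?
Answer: -2236496580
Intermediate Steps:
(-39614 - 33798)*(6187 + (9259 + 15019)) = -73412*(6187 + 24278) = -73412*30465 = -2236496580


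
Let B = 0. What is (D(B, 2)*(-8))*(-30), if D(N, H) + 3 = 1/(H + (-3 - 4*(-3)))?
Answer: -7680/11 ≈ -698.18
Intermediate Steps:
D(N, H) = -3 + 1/(9 + H) (D(N, H) = -3 + 1/(H + (-3 - 4*(-3))) = -3 + 1/(H + (-3 + 12)) = -3 + 1/(H + 9) = -3 + 1/(9 + H))
(D(B, 2)*(-8))*(-30) = (((-26 - 3*2)/(9 + 2))*(-8))*(-30) = (((-26 - 6)/11)*(-8))*(-30) = (((1/11)*(-32))*(-8))*(-30) = -32/11*(-8)*(-30) = (256/11)*(-30) = -7680/11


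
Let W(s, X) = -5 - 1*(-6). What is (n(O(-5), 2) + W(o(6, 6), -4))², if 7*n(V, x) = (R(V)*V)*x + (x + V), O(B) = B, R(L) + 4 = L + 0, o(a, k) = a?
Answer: 8836/49 ≈ 180.33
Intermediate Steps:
R(L) = -4 + L (R(L) = -4 + (L + 0) = -4 + L)
W(s, X) = 1 (W(s, X) = -5 + 6 = 1)
n(V, x) = V/7 + x/7 + V*x*(-4 + V)/7 (n(V, x) = (((-4 + V)*V)*x + (x + V))/7 = ((V*(-4 + V))*x + (V + x))/7 = (V*x*(-4 + V) + (V + x))/7 = (V + x + V*x*(-4 + V))/7 = V/7 + x/7 + V*x*(-4 + V)/7)
(n(O(-5), 2) + W(o(6, 6), -4))² = (((⅐)*(-5) + (⅐)*2 + (⅐)*(-5)*2*(-4 - 5)) + 1)² = ((-5/7 + 2/7 + (⅐)*(-5)*2*(-9)) + 1)² = ((-5/7 + 2/7 + 90/7) + 1)² = (87/7 + 1)² = (94/7)² = 8836/49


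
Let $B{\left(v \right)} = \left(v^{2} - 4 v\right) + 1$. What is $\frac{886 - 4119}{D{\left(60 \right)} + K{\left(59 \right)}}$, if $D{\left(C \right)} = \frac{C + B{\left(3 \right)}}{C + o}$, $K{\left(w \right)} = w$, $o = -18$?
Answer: $- \frac{67893}{1268} \approx -53.543$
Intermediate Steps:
$B{\left(v \right)} = 1 + v^{2} - 4 v$
$D{\left(C \right)} = \frac{-2 + C}{-18 + C}$ ($D{\left(C \right)} = \frac{C + \left(1 + 3^{2} - 12\right)}{C - 18} = \frac{C + \left(1 + 9 - 12\right)}{-18 + C} = \frac{C - 2}{-18 + C} = \frac{-2 + C}{-18 + C}$)
$\frac{886 - 4119}{D{\left(60 \right)} + K{\left(59 \right)}} = \frac{886 - 4119}{\frac{-2 + 60}{-18 + 60} + 59} = - \frac{3233}{\frac{1}{42} \cdot 58 + 59} = - \frac{3233}{\frac{29}{21} + 59} = - \frac{3233}{\frac{1268}{21}} = \left(-3233\right) \frac{21}{1268} = - \frac{67893}{1268}$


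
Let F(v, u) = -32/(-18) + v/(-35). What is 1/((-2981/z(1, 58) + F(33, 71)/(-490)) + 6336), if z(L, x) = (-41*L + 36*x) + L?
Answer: 158054400/1001202350413 ≈ 0.00015786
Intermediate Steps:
z(L, x) = -40*L + 36*x
F(v, u) = 16/9 - v/35 (F(v, u) = -32*(-1/18) + v*(-1/35) = 16/9 - v/35)
1/((-2981/z(1, 58) + F(33, 71)/(-490)) + 6336) = 1/((-2981/(-40*1 + 36*58) + (16/9 - 1/35*33)/(-490)) + 6336) = 1/((-2981/(-40 + 2088) + (16/9 - 33/35)*(-1/490)) + 6336) = 1/((-2981/2048 + (263/315)*(-1/490)) + 6336) = 1/((-2981*1/2048 - 263/154350) + 6336) = 1/((-2981/2048 - 263/154350) + 6336) = 1/(-230327987/158054400 + 6336) = 1/(1001202350413/158054400) = 158054400/1001202350413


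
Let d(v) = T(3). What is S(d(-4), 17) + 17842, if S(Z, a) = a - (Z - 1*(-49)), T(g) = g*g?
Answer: 17801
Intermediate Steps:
T(g) = g²
d(v) = 9 (d(v) = 3² = 9)
S(Z, a) = -49 + a - Z (S(Z, a) = a - (Z + 49) = a - (49 + Z) = a + (-49 - Z) = -49 + a - Z)
S(d(-4), 17) + 17842 = (-49 + 17 - 1*9) + 17842 = (-49 + 17 - 9) + 17842 = -41 + 17842 = 17801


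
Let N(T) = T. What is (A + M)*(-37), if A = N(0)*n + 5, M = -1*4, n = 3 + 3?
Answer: -37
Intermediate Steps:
n = 6
M = -4
A = 5 (A = 0*6 + 5 = 0 + 5 = 5)
(A + M)*(-37) = (5 - 4)*(-37) = 1*(-37) = -37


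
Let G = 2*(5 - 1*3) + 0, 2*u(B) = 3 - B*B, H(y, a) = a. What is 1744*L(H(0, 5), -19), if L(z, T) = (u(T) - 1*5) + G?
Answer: -313920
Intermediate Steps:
u(B) = 3/2 - B**2/2 (u(B) = (3 - B*B)/2 = (3 - B**2)/2 = 3/2 - B**2/2)
G = 4 (G = 2*(5 - 3) + 0 = 2*2 + 0 = 4 + 0 = 4)
L(z, T) = 1/2 - T**2/2 (L(z, T) = ((3/2 - T**2/2) - 1*5) + 4 = ((3/2 - T**2/2) - 5) + 4 = (-7/2 - T**2/2) + 4 = 1/2 - T**2/2)
1744*L(H(0, 5), -19) = 1744*(1/2 - 1/2*(-19)**2) = 1744*(1/2 - 1/2*361) = 1744*(1/2 - 361/2) = 1744*(-180) = -313920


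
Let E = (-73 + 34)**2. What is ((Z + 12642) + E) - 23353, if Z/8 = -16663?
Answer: -142494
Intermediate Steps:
Z = -133304 (Z = 8*(-16663) = -133304)
E = 1521 (E = (-39)**2 = 1521)
((Z + 12642) + E) - 23353 = ((-133304 + 12642) + 1521) - 23353 = (-120662 + 1521) - 23353 = -119141 - 23353 = -142494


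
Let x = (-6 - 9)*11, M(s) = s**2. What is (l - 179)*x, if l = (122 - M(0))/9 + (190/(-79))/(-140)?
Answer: 90566465/3318 ≈ 27296.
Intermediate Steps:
x = -165 (x = -15*11 = -165)
l = 135103/9954 (l = (122 - 1*0**2)/9 + (190/(-79))/(-140) = (122 - 1*0)*(1/9) + (190*(-1/79))*(-1/140) = (122 + 0)*(1/9) - 190/79*(-1/140) = 122*(1/9) + 19/1106 = 122/9 + 19/1106 = 135103/9954 ≈ 13.573)
(l - 179)*x = (135103/9954 - 179)*(-165) = -1646663/9954*(-165) = 90566465/3318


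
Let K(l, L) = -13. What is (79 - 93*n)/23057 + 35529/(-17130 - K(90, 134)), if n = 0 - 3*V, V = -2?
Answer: -827391196/394666669 ≈ -2.0964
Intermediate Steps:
n = 6 (n = 0 - 3*(-2) = 0 + 6 = 6)
(79 - 93*n)/23057 + 35529/(-17130 - K(90, 134)) = (79 - 93*6)/23057 + 35529/(-17130 - 1*(-13)) = (79 - 558)*(1/23057) + 35529/(-17130 + 13) = -479*1/23057 + 35529/(-17117) = -479/23057 + 35529*(-1/17117) = -479/23057 - 35529/17117 = -827391196/394666669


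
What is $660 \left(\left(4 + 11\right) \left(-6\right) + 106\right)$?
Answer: $10560$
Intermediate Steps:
$660 \left(\left(4 + 11\right) \left(-6\right) + 106\right) = 660 \left(15 \left(-6\right) + 106\right) = 660 \left(-90 + 106\right) = 660 \cdot 16 = 10560$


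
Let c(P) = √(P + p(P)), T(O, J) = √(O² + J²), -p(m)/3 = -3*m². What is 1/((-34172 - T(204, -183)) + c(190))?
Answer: 1/(-34172 + √325090 - 3*√8345) ≈ -2.9520e-5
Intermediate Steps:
p(m) = 9*m² (p(m) = -(-9)*m² = 9*m²)
T(O, J) = √(J² + O²)
c(P) = √(P + 9*P²)
1/((-34172 - T(204, -183)) + c(190)) = 1/((-34172 - √((-183)² + 204²)) + √(190*(1 + 9*190))) = 1/((-34172 - √(33489 + 41616)) + √(190*(1 + 1710))) = 1/((-34172 - √75105) + √(190*1711)) = 1/((-34172 - 3*√8345) + √325090) = 1/(-34172 + √325090 - 3*√8345)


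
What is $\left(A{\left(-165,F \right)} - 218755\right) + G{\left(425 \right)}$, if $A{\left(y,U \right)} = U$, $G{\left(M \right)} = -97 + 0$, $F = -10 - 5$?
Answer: $-218867$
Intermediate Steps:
$F = -15$ ($F = -10 - 5 = -15$)
$G{\left(M \right)} = -97$
$\left(A{\left(-165,F \right)} - 218755\right) + G{\left(425 \right)} = \left(-15 - 218755\right) - 97 = -218770 - 97 = -218867$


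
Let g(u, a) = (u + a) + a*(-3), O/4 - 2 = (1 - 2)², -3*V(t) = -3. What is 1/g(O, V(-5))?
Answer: ⅒ ≈ 0.10000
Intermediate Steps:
V(t) = 1 (V(t) = -⅓*(-3) = 1)
O = 12 (O = 8 + 4*(1 - 2)² = 8 + 4*(-1)² = 8 + 4*1 = 8 + 4 = 12)
g(u, a) = u - 2*a (g(u, a) = (a + u) - 3*a = u - 2*a)
1/g(O, V(-5)) = 1/(12 - 2*1) = 1/(12 - 2) = 1/10 = ⅒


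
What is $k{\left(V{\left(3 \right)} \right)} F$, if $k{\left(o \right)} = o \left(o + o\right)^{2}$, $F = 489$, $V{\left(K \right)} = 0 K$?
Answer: $0$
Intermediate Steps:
$V{\left(K \right)} = 0$
$k{\left(o \right)} = 4 o^{3}$ ($k{\left(o \right)} = o \left(2 o\right)^{2} = o 4 o^{2} = 4 o^{3}$)
$k{\left(V{\left(3 \right)} \right)} F = 4 \cdot 0^{3} \cdot 489 = 4 \cdot 0 \cdot 489 = 0 \cdot 489 = 0$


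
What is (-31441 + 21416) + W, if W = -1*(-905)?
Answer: -9120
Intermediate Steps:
W = 905
(-31441 + 21416) + W = (-31441 + 21416) + 905 = -10025 + 905 = -9120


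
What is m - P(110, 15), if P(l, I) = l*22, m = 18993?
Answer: 16573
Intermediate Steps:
P(l, I) = 22*l
m - P(110, 15) = 18993 - 22*110 = 18993 - 1*2420 = 18993 - 2420 = 16573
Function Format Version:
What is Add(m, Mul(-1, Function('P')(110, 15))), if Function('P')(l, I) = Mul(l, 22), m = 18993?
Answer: 16573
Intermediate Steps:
Function('P')(l, I) = Mul(22, l)
Add(m, Mul(-1, Function('P')(110, 15))) = Add(18993, Mul(-1, Mul(22, 110))) = Add(18993, Mul(-1, 2420)) = Add(18993, -2420) = 16573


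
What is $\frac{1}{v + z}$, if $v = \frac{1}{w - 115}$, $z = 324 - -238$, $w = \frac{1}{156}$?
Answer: $\frac{17939}{10081562} \approx 0.0017794$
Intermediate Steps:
$w = \frac{1}{156} \approx 0.0064103$
$z = 562$ ($z = 324 + 238 = 562$)
$v = - \frac{156}{17939}$ ($v = \frac{1}{\frac{1}{156} - 115} = \frac{1}{- \frac{17939}{156}} = - \frac{156}{17939} \approx -0.0086961$)
$\frac{1}{v + z} = \frac{1}{- \frac{156}{17939} + 562} = \frac{1}{\frac{10081562}{17939}} = \frac{17939}{10081562}$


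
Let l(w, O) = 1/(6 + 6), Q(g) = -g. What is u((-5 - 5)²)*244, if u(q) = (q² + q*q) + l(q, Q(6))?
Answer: 14640061/3 ≈ 4.8800e+6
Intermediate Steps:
l(w, O) = 1/12
u(q) = 1/12 + 2*q² (u(q) = (q² + q*q) + 1/12 = (q² + q²) + 1/12 = 2*q² + 1/12 = 1/12 + 2*q²)
u((-5 - 5)²)*244 = (1/12 + 2*((-5 - 5)²)²)*244 = (1/12 + 2*((-10)²)²)*244 = (1/12 + 2*100²)*244 = (1/12 + 2*10000)*244 = (1/12 + 20000)*244 = (240001/12)*244 = 14640061/3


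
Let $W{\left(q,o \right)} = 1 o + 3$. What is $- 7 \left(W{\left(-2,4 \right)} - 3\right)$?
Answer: $-28$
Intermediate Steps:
$W{\left(q,o \right)} = 3 + o$ ($W{\left(q,o \right)} = o + 3 = 3 + o$)
$- 7 \left(W{\left(-2,4 \right)} - 3\right) = - 7 \left(\left(3 + 4\right) - 3\right) = - 7 \left(7 - 3\right) = \left(-7\right) 4 = -28$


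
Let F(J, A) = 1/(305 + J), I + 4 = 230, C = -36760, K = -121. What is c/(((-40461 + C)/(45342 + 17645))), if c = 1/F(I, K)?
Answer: -33446097/77221 ≈ -433.12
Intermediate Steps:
I = 226 (I = -4 + 230 = 226)
c = 531 (c = 1/(1/(305 + 226)) = 1/(1/531) = 531)
c/(((-40461 + C)/(45342 + 17645))) = 531/(((-40461 - 36760)/(45342 + 17645))) = 531/((-77221/62987)) = 531/((-77221*1/62987)) = 531/(-77221/62987) = 531*(-62987/77221) = -33446097/77221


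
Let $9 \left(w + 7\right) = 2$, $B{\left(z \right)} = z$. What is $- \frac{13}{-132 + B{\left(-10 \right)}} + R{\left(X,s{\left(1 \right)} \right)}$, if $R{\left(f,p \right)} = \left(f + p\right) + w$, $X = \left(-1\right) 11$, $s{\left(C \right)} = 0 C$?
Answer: $- \frac{22603}{1278} \approx -17.686$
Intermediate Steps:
$s{\left(C \right)} = 0$
$w = - \frac{61}{9}$ ($w = -7 + \frac{1}{9} \cdot 2 = -7 + \frac{2}{9} = - \frac{61}{9} \approx -6.7778$)
$X = -11$
$R{\left(f,p \right)} = - \frac{61}{9} + f + p$ ($R{\left(f,p \right)} = \left(f + p\right) - \frac{61}{9} = - \frac{61}{9} + f + p$)
$- \frac{13}{-132 + B{\left(-10 \right)}} + R{\left(X,s{\left(1 \right)} \right)} = - \frac{13}{-132 - 10} - \frac{160}{9} = - \frac{13}{-142} - \frac{160}{9} = \left(-13\right) \left(- \frac{1}{142}\right) - \frac{160}{9} = \frac{13}{142} - \frac{160}{9} = - \frac{22603}{1278}$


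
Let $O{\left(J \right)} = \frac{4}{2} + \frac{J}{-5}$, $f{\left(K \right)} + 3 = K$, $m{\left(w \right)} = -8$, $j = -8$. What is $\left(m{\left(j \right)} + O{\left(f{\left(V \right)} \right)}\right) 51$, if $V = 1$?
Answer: $- \frac{1428}{5} \approx -285.6$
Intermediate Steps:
$f{\left(K \right)} = -3 + K$
$O{\left(J \right)} = 2 - \frac{J}{5}$ ($O{\left(J \right)} = 4 \cdot \frac{1}{2} + J \left(- \frac{1}{5}\right) = 2 - \frac{J}{5}$)
$\left(m{\left(j \right)} + O{\left(f{\left(V \right)} \right)}\right) 51 = \left(-8 + \left(2 - \frac{-3 + 1}{5}\right)\right) 51 = \left(-8 + \left(2 - - \frac{2}{5}\right)\right) 51 = \left(-8 + \left(2 + \frac{2}{5}\right)\right) 51 = \left(-8 + \frac{12}{5}\right) 51 = \left(- \frac{28}{5}\right) 51 = - \frac{1428}{5}$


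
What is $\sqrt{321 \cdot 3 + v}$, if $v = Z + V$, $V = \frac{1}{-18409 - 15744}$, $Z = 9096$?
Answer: $\frac{\sqrt{239450883122}}{4879} \approx 100.29$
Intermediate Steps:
$V = - \frac{1}{34153}$ ($V = \frac{1}{-34153} = - \frac{1}{34153} \approx -2.928 \cdot 10^{-5}$)
$v = \frac{310655687}{34153}$ ($v = 9096 - \frac{1}{34153} = \frac{310655687}{34153} \approx 9096.0$)
$\sqrt{321 \cdot 3 + v} = \sqrt{321 \cdot 3 + \frac{310655687}{34153}} = \sqrt{963 + \frac{310655687}{34153}} = \sqrt{\frac{343545026}{34153}} = \frac{\sqrt{239450883122}}{4879}$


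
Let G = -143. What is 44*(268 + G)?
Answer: 5500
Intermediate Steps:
44*(268 + G) = 44*(268 - 143) = 44*125 = 5500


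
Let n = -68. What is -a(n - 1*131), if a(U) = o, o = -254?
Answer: 254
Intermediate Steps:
a(U) = -254
-a(n - 1*131) = -1*(-254) = 254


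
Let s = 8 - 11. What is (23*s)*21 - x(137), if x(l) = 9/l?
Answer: -198522/137 ≈ -1449.1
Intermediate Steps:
s = -3
(23*s)*21 - x(137) = (23*(-3))*21 - 9/137 = -69*21 - 9/137 = -1449 - 1*9/137 = -1449 - 9/137 = -198522/137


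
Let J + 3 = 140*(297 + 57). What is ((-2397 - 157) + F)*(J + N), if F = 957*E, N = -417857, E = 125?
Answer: -43117249300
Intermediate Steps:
F = 119625 (F = 957*125 = 119625)
J = 49557 (J = -3 + 140*(297 + 57) = -3 + 140*354 = -3 + 49560 = 49557)
((-2397 - 157) + F)*(J + N) = ((-2397 - 157) + 119625)*(49557 - 417857) = (-2554 + 119625)*(-368300) = 117071*(-368300) = -43117249300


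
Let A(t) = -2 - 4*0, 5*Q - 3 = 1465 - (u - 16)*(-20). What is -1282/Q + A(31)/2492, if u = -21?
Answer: -40753/4628 ≈ -8.8057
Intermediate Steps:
Q = 728/5 (Q = ⅗ + (1465 - (-21 - 16)*(-20))/5 = ⅗ + (1465 - (-37)*(-20))/5 = ⅗ + (1465 - 1*740)/5 = ⅗ + (1465 - 740)/5 = ⅗ + (⅕)*725 = ⅗ + 145 = 728/5 ≈ 145.60)
A(t) = -2 (A(t) = -2 + 0 = -2)
-1282/Q + A(31)/2492 = -1282/728/5 - 2/2492 = -1282*5/728 - 2*1/2492 = -3205/364 - 1/1246 = -40753/4628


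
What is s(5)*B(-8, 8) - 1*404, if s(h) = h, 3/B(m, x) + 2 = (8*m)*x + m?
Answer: -70301/174 ≈ -404.03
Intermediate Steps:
B(m, x) = 3/(-2 + m + 8*m*x) (B(m, x) = 3/(-2 + ((8*m)*x + m)) = 3/(-2 + (8*m*x + m)) = 3/(-2 + (m + 8*m*x)) = 3/(-2 + m + 8*m*x))
s(5)*B(-8, 8) - 1*404 = 5*(3/(-2 - 8 + 8*(-8)*8)) - 1*404 = 5*(3/(-2 - 8 - 512)) - 404 = 5*(3/(-522)) - 404 = 5*(3*(-1/522)) - 404 = 5*(-1/174) - 404 = -5/174 - 404 = -70301/174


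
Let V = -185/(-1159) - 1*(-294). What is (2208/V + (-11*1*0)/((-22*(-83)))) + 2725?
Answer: 931596047/340931 ≈ 2732.5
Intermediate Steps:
V = 340931/1159 (V = -185*(-1/1159) + 294 = 185/1159 + 294 = 340931/1159 ≈ 294.16)
(2208/V + (-11*1*0)/((-22*(-83)))) + 2725 = (2208/(340931/1159) + (-11*1*0)/((-22*(-83)))) + 2725 = (2208*(1159/340931) - 11*0/1826) + 2725 = (2559072/340931 + 0*(1/1826)) + 2725 = (2559072/340931 + 0) + 2725 = 2559072/340931 + 2725 = 931596047/340931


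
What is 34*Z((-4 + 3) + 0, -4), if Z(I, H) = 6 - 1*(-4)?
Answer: 340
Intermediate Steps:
Z(I, H) = 10 (Z(I, H) = 6 + 4 = 10)
34*Z((-4 + 3) + 0, -4) = 34*10 = 340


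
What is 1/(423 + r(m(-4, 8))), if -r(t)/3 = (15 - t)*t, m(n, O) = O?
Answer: 1/255 ≈ 0.0039216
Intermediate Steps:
r(t) = -3*t*(15 - t) (r(t) = -3*(15 - t)*t = -3*t*(15 - t))
1/(423 + r(m(-4, 8))) = 1/(423 + 3*8*(-15 + 8)) = 1/(423 + 3*8*(-7)) = 1/(423 - 168) = 1/255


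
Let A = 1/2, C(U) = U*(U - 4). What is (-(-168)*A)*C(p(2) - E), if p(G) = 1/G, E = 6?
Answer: 4389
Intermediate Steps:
p(G) = 1/G
C(U) = U*(-4 + U)
A = ½ ≈ 0.50000
(-(-168)*A)*C(p(2) - E) = (-(-168)/2)*((1/2 - 1*6)*(-4 + (1/2 - 1*6))) = (-28*(-3))*((½ - 6)*(-4 + (½ - 6))) = 84*(-11*(-4 - 11/2)/2) = 84*(-11/2*(-19/2)) = 84*(209/4) = 4389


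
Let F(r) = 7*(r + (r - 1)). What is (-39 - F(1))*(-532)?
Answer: 24472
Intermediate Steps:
F(r) = -7 + 14*r (F(r) = 7*(r + (-1 + r)) = 7*(-1 + 2*r) = -7 + 14*r)
(-39 - F(1))*(-532) = (-39 - (-7 + 14*1))*(-532) = (-39 - (-7 + 14))*(-532) = (-39 - 1*7)*(-532) = (-39 - 7)*(-532) = -46*(-532) = 24472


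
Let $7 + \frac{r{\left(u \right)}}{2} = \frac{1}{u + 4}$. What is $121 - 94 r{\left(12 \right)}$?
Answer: $\frac{5701}{4} \approx 1425.3$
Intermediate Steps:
$r{\left(u \right)} = -14 + \frac{2}{4 + u}$ ($r{\left(u \right)} = -14 + \frac{2}{u + 4} = -14 + \frac{2}{4 + u}$)
$121 - 94 r{\left(12 \right)} = 121 - 94 \frac{2 \left(-27 - 84\right)}{4 + 12} = 121 - 94 \frac{2 \left(-27 - 84\right)}{16} = 121 - 94 \cdot 2 \cdot \frac{1}{16} \left(-111\right) = 121 - - \frac{5217}{4} = 121 + \frac{5217}{4} = \frac{5701}{4}$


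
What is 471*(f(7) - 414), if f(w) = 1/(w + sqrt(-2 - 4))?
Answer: 471*(-414*sqrt(6) + 2897*I)/(sqrt(6) - 7*I) ≈ -1.9493e+5 - 20.977*I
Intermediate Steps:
f(w) = 1/(w + I*sqrt(6)) (f(w) = 1/(w + sqrt(-6)) = 1/(w + I*sqrt(6)))
471*(f(7) - 414) = 471*(1/(7 + I*sqrt(6)) - 414) = 471*(-414 + 1/(7 + I*sqrt(6))) = -194994 + 471/(7 + I*sqrt(6))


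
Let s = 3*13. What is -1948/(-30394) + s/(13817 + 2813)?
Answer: 16790303/252726110 ≈ 0.066437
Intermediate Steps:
s = 39
-1948/(-30394) + s/(13817 + 2813) = -1948/(-30394) + 39/(13817 + 2813) = -1948*(-1/30394) + 39/16630 = 974/15197 + 39*(1/16630) = 974/15197 + 39/16630 = 16790303/252726110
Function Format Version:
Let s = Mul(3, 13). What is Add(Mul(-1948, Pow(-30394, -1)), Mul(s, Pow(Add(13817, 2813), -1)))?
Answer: Rational(16790303, 252726110) ≈ 0.066437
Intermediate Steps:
s = 39
Add(Mul(-1948, Pow(-30394, -1)), Mul(s, Pow(Add(13817, 2813), -1))) = Add(Mul(-1948, Pow(-30394, -1)), Mul(39, Pow(Add(13817, 2813), -1))) = Add(Mul(-1948, Rational(-1, 30394)), Mul(39, Pow(16630, -1))) = Add(Rational(974, 15197), Mul(39, Rational(1, 16630))) = Add(Rational(974, 15197), Rational(39, 16630)) = Rational(16790303, 252726110)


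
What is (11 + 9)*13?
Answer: 260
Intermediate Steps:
(11 + 9)*13 = 20*13 = 260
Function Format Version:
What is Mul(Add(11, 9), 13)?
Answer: 260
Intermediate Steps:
Mul(Add(11, 9), 13) = Mul(20, 13) = 260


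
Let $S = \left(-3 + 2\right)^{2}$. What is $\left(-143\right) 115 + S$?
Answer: $-16444$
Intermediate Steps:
$S = 1$ ($S = \left(-1\right)^{2} = 1$)
$\left(-143\right) 115 + S = \left(-143\right) 115 + 1 = -16445 + 1 = -16444$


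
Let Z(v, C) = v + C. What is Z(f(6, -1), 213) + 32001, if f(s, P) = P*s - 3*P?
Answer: 32211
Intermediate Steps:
f(s, P) = -3*P + P*s
Z(v, C) = C + v
Z(f(6, -1), 213) + 32001 = (213 - (-3 + 6)) + 32001 = (213 - 1*3) + 32001 = (213 - 3) + 32001 = 210 + 32001 = 32211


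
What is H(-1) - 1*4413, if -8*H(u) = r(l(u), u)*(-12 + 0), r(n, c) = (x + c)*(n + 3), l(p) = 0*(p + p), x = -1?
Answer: -4422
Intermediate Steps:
l(p) = 0 (l(p) = 0*(2*p) = 0)
r(n, c) = (-1 + c)*(3 + n) (r(n, c) = (-1 + c)*(n + 3) = (-1 + c)*(3 + n))
H(u) = -9/2 + 9*u/2 (H(u) = -(-3 - 1*0 + 3*u + u*0)*(-12 + 0)/8 = -(-3 + 0 + 3*u + 0)*(-12)/8 = -(-3 + 3*u)*(-12)/8 = -(36 - 36*u)/8 = -9/2 + 9*u/2)
H(-1) - 1*4413 = (-9/2 + (9/2)*(-1)) - 1*4413 = (-9/2 - 9/2) - 4413 = -9 - 4413 = -4422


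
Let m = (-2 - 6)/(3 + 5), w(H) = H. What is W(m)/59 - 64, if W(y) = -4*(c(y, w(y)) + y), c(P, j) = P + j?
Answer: -3764/59 ≈ -63.797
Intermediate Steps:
m = -1 (m = -8/8 = -8*1/8 = -1)
W(y) = -12*y (W(y) = -4*((y + y) + y) = -4*(2*y + y) = -12*y)
W(m)/59 - 64 = (-12*(-1))/59 - 64 = (1/59)*12 - 64 = 12/59 - 64 = -3764/59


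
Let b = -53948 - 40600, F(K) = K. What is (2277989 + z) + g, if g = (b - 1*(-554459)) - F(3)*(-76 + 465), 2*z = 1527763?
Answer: 7001229/2 ≈ 3.5006e+6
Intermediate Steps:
b = -94548
z = 1527763/2 (z = (½)*1527763 = 1527763/2 ≈ 7.6388e+5)
g = 458744 (g = (-94548 - 1*(-554459)) - 3*(-76 + 465) = (-94548 + 554459) - 3*389 = 459911 - 1*1167 = 459911 - 1167 = 458744)
(2277989 + z) + g = (2277989 + 1527763/2) + 458744 = 6083741/2 + 458744 = 7001229/2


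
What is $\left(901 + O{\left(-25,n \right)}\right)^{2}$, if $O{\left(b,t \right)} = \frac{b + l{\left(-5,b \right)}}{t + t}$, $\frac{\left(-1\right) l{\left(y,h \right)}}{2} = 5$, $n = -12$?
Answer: $\frac{469112281}{576} \approx 8.1443 \cdot 10^{5}$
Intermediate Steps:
$l{\left(y,h \right)} = -10$ ($l{\left(y,h \right)} = \left(-2\right) 5 = -10$)
$O{\left(b,t \right)} = \frac{-10 + b}{2 t}$ ($O{\left(b,t \right)} = \frac{b - 10}{t + t} = \frac{-10 + b}{2 t}$)
$\left(901 + O{\left(-25,n \right)}\right)^{2} = \left(901 + \frac{-10 - 25}{2 \left(-12\right)}\right)^{2} = \left(901 + \frac{1}{2} \left(- \frac{1}{12}\right) \left(-35\right)\right)^{2} = \left(901 + \frac{35}{24}\right)^{2} = \left(\frac{21659}{24}\right)^{2} = \frac{469112281}{576}$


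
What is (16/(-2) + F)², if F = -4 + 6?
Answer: 36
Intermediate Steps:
F = 2
(16/(-2) + F)² = (16/(-2) + 2)² = (16*(-½) + 2)² = (-8 + 2)² = (-6)² = 36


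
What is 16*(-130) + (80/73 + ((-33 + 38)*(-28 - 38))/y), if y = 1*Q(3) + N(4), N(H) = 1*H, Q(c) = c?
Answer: -1086410/511 ≈ -2126.0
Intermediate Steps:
N(H) = H
y = 7 (y = 1*3 + 4 = 3 + 4 = 7)
16*(-130) + (80/73 + ((-33 + 38)*(-28 - 38))/y) = 16*(-130) + (80/73 + ((-33 + 38)*(-28 - 38))/7) = -2080 + (80*(1/73) + (5*(-66))*(1/7)) = -2080 + (80/73 - 330*1/7) = -2080 + (80/73 - 330/7) = -2080 - 23530/511 = -1086410/511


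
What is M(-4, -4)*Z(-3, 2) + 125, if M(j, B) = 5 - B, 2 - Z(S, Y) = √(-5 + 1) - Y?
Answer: 161 - 18*I ≈ 161.0 - 18.0*I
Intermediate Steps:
Z(S, Y) = 2 + Y - 2*I (Z(S, Y) = 2 - (√(-5 + 1) - Y) = 2 - (√(-4) - Y) = 2 - (2*I - Y) = 2 - (-Y + 2*I) = 2 + (Y - 2*I) = 2 + Y - 2*I)
M(-4, -4)*Z(-3, 2) + 125 = (5 - 1*(-4))*(2 + 2 - 2*I) + 125 = (5 + 4)*(4 - 2*I) + 125 = 9*(4 - 2*I) + 125 = (36 - 18*I) + 125 = 161 - 18*I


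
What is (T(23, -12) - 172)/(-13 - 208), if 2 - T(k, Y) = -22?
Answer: 148/221 ≈ 0.66968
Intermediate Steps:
T(k, Y) = 24 (T(k, Y) = 2 - 1*(-22) = 2 + 22 = 24)
(T(23, -12) - 172)/(-13 - 208) = (24 - 172)/(-13 - 208) = -148/(-221) = -148*(-1/221) = 148/221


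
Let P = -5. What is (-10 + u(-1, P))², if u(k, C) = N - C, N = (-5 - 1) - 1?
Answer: 144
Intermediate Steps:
N = -7 (N = -6 - 1 = -7)
u(k, C) = -7 - C
(-10 + u(-1, P))² = (-10 + (-7 - 1*(-5)))² = (-10 + (-7 + 5))² = (-10 - 2)² = (-12)² = 144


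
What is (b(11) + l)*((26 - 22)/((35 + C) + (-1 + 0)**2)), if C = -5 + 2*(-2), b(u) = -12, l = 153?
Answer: 188/9 ≈ 20.889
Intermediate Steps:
C = -9 (C = -5 - 4 = -9)
(b(11) + l)*((26 - 22)/((35 + C) + (-1 + 0)**2)) = (-12 + 153)*((26 - 22)/((35 - 9) + (-1 + 0)**2)) = 141*(4/(26 + (-1)**2)) = 141*(4/(26 + 1)) = 141*(4/27) = 188/9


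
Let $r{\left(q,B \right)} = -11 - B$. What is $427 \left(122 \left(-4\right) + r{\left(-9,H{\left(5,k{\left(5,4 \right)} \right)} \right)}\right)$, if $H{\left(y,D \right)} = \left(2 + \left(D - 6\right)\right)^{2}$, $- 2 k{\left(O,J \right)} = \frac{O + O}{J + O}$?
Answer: $- \frac{17976700}{81} \approx -2.2193 \cdot 10^{5}$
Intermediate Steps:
$k{\left(O,J \right)} = - \frac{O}{J + O}$ ($k{\left(O,J \right)} = - \frac{\left(O + O\right) \frac{1}{J + O}}{2} = - \frac{2 O \frac{1}{J + O}}{2} = - \frac{O}{J + O}$)
$H{\left(y,D \right)} = \left(-4 + D\right)^{2}$ ($H{\left(y,D \right)} = \left(2 + \left(D - 6\right)\right)^{2} = \left(2 + \left(-6 + D\right)\right)^{2} = \left(-4 + D\right)^{2}$)
$427 \left(122 \left(-4\right) + r{\left(-9,H{\left(5,k{\left(5,4 \right)} \right)} \right)}\right) = 427 \left(122 \left(-4\right) - \left(11 + \left(-4 - \frac{5}{4 + 5}\right)^{2}\right)\right) = 427 \left(-488 - \left(11 + \left(-4 - \frac{5}{9}\right)^{2}\right)\right) = 427 \left(-488 - \frac{2572}{81}\right) = 427 \left(- \frac{42100}{81}\right) = - \frac{17976700}{81}$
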